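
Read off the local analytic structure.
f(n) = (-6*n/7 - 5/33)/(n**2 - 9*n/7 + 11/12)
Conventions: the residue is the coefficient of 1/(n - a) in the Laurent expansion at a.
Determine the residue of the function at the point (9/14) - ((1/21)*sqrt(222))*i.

The residue is (-3/7) - ((284/8547)*sqrt(222))*i.

The factor n**2 - 9*n/7 + 11/12 splits as (n - a)(n - a') with a = (9/14) - ((1/21)*sqrt(222))*i, a' = (9/14) + ((1/21)*sqrt(222))*i. At the order-1 pole a set g(n) = (n - a)*f(n) = [-6*n/7 - 5/33] / (n - a').
Simple pole: residue = g(a) at a = (9/14) - ((1/21)*sqrt(222))*i, which is (-3/7) - ((284/8547)*sqrt(222))*i.


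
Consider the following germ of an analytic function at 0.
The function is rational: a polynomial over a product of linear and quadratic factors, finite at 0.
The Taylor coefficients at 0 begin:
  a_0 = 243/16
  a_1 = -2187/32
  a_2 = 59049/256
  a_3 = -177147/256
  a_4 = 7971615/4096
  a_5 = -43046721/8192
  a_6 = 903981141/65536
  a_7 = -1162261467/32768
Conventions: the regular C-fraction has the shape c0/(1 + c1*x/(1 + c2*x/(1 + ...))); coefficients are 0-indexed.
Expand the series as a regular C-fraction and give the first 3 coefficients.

Taylor coefficients (read off): a_0 = 243/16, a_1 = -2187/32, a_2 = 59049/256.
c0 = a_0 = 243/16. Peel one level at a time: if S = 1 + c*x/S' with S'(0) = 1, then c is the x-coefficient of S and S' = c*x/(S - 1).
S_1 = c0/f = 1 + (9/2)*x + (81/16)*x^2 + ...; c1 = 9/2.
S_2 = c1*x/(S_1 - 1) = 1 + (-9/8)*x + ...; c2 = -9/8.

The regular C-fraction coefficients are [243/16, 9/2, -9/8].


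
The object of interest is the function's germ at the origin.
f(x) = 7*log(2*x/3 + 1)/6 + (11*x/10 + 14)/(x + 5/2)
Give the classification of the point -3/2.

The term (7/6)*log(1 - x/(-3/2)) has argument 1 - -3/2/(-3/2) = 0 at -3/2: a logarithmic (infinitely-sheeted) branch point; the remaining terms are analytic or single-valued there.

The point is a logarithmic branch point.


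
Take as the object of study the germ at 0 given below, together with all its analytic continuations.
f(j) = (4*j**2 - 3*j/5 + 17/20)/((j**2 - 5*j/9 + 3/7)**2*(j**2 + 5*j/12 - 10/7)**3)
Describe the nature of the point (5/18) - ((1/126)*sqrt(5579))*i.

The point is a pole of order 2.

The denominator factor j**2 - 5*j/9 + 3/7 vanishes at (5/18) - ((1/126)*sqrt(5579))*i and appears to the power 2; the numerator there equals (-4691/11340) - ((73/5670)*sqrt(5579))*i, nonzero, and no other factor vanishes.
Hence a pole whose order is the multiplicity, 2.


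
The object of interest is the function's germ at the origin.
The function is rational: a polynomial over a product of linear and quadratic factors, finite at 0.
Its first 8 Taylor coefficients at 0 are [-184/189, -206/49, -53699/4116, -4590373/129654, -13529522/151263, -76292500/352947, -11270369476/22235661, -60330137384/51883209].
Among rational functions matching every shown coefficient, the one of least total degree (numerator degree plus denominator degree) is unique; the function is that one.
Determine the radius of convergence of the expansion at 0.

The radius of convergence is 1/2.

No rational of total degree below 5 reproduces all 8 coefficients; solving the [2/3] Pade equations on them gives f(j) = (j**2/32 + j/36 + 23/27)/((j - 7/2)*(j - 1/2)**2), whose expansion matches every shown term.
Denominator factor (j - 7/2): pole of order 1 at 7/2, modulus 7/2.
Denominator factor (j - 1/2)^2: pole of order 2 at 1/2, modulus 1/2.
The radius of convergence is the smallest modulus among the singular points: 1/2.


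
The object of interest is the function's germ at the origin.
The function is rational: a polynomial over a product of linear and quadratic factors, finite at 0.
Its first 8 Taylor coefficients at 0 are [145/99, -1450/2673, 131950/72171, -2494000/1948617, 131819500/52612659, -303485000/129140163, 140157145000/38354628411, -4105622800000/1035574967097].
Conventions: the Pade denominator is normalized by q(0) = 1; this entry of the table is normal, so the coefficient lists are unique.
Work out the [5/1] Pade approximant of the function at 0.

Taylor coefficients needed (read off): a_0 = 145/99, a_1 = -1450/2673, a_2 = 131950/72171, a_3 = -2494000/1948617, a_4 = 131819500/52612659, a_5 = -303485000/129140163, a_6 = 140157145000/38354628411.
Write the denominator as Q(h) = 1 + q1*h. Requiring Q*f - P = O(h^7) with deg P <= 5 kills the coefficients of h^6..h^6 in Q*f:
  h^6: a_6 + q1*a_5 = 0, i.e. 140157145000/38354628411 + (-303485000/129140163)*q1 = 0.
Solving this linear system: q1 = 966601/621621.
The numerator is Q*f truncated at degree 5: P0 = a_0 = 145/99; P1 = a_1 + q1*a_0 = 1318195/759759; P2 = a_2 + q1*a_1 = 249400/253253; P3 = a_3 + q1*a_2 = 4350/2783; P4 = a_4 + q1*a_3 = 130500/253253; P5 = a_5 + q1*a_4 = 391500/253253.

The Pade approximant has numerator coefficients [145/99, 1318195/759759, 249400/253253, 4350/2783, 130500/253253, 391500/253253]; denominator coefficients [1, 966601/621621].


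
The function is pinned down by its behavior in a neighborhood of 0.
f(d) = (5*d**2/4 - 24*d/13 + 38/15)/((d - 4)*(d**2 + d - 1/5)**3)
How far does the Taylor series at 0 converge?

The radius of convergence is -1/2 + (3/10)*sqrt(5).

Denominator factor (d - 4): pole of order 1 at 4, modulus 4.
Denominator factor (d**2 + d - 1/5)^3: discriminant 9/5, real irrational roots -1/2 + (3/10)*sqrt(5) and -1/2 - (3/10)*sqrt(5); poles of order 3, moduli -1/2 + (3/10)*sqrt(5) and 1/2 + (3/10)*sqrt(5).
The radius of convergence is the smallest modulus among the singular points: -1/2 + (3/10)*sqrt(5).


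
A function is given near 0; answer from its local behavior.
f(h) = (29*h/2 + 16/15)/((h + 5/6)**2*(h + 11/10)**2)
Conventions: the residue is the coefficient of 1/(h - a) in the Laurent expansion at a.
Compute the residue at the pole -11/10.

At the order-2 pole -11/10 set g(h) = (h - (-11/10))^2*f(h) = (29*h/2 + 16/15)/(h + 5/6)**2.
Order-2 pole: residue = g'(a); g'(-11/10) = -174825/128, so the residue is -174825/128.

The residue is -174825/128.


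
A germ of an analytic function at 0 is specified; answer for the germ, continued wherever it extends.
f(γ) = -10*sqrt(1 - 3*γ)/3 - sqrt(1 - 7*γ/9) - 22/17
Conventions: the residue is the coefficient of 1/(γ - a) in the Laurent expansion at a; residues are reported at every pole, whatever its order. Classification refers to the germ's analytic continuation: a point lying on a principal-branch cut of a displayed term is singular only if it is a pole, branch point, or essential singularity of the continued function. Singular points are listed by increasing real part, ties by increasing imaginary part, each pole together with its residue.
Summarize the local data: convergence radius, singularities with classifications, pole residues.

Radius of convergence at 0: 1/3.
At 1/3: an algebraic (square-root) branch point.
At 9/7: an algebraic (square-root) branch point.

Branch term (-10/3)*sqrt(1 - γ/(1/3)): its argument vanishes at γ = 1/3, a square-root branch point, modulus 1/3.
Branch term (-1)*sqrt(1 - γ/(9/7)): its argument vanishes at γ = 9/7, a square-root branch point, modulus 9/7.
The radius of convergence is the smallest modulus among the singular points: 1/3.
List the singular points by increasing real part (a conjugate pair: the negative imaginary part first).


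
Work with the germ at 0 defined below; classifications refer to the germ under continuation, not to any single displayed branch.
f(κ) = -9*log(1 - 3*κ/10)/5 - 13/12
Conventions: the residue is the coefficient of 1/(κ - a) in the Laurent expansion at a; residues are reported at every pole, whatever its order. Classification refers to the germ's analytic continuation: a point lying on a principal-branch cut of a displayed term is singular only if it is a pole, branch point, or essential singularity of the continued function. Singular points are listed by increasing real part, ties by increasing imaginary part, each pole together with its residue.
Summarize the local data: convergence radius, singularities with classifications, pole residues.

Branch term (-9/5)*log(1 - κ/(10/3)): its argument vanishes at κ = 10/3, a logarithmic branch point, modulus 10/3.
The radius of convergence is the smallest modulus among the singular points: 10/3.

Radius of convergence at 0: 10/3.
At 10/3: a logarithmic branch point.


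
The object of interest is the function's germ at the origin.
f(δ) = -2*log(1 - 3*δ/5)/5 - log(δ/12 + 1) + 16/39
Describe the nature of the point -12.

The term (-1)*log(1 - δ/(-12)) has argument 1 - -12/(-12) = 0 at -12: a logarithmic (infinitely-sheeted) branch point; the remaining terms are analytic or single-valued there.

The point is a logarithmic branch point.


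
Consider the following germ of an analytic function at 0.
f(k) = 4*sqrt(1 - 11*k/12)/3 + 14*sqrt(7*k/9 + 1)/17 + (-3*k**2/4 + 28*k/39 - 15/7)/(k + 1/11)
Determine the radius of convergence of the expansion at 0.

Denominator factor (k + 1/11): pole of order 1 at -1/11, modulus 1/11.
Branch term (4/3)*sqrt(1 - k/(12/11)): its argument vanishes at k = 12/11, a square-root branch point, modulus 12/11.
Branch term (14/17)*sqrt(1 - k/(-9/7)): its argument vanishes at k = -9/7, a square-root branch point, modulus 9/7.
The radius of convergence is the smallest modulus among the singular points: 1/11.

The radius of convergence is 1/11.


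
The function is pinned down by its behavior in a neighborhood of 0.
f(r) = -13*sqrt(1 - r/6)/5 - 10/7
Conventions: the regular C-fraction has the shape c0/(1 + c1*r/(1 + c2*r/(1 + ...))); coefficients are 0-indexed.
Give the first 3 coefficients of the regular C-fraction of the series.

The regular C-fraction coefficients are [-141/35, 91/1692, -323/3384].

Taylor coefficients (expand at 0): a_0 = -141/35, a_1 = 13/60, a_2 = 13/1440.
c0 = a_0 = -141/35. Peel one level at a time: if S = 1 + c*r/S' with S'(0) = 1, then c is the r-coefficient of S and S' = c*r/(S - 1).
S_1 = c0/f = 1 + (91/1692)*r + (29393/5725728)*r^2 + ...; c1 = 91/1692.
S_2 = c1*r/(S_1 - 1) = 1 + (-323/3384)*r + ...; c2 = -323/3384.


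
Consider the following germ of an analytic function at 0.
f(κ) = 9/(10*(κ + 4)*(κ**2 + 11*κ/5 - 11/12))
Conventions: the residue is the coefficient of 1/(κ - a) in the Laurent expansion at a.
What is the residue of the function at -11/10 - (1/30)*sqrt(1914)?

The factor κ**2 + 11*κ/5 - 11/12 splits as (κ - a)(κ - a') with a = -11/10 - (1/30)*sqrt(1914), a' = -11/10 + (1/30)*sqrt(1914). At the order-1 pole a set g(κ) = (κ - a)*f(κ) = [9/(10*(κ + 4))] / (κ - a').
Simple pole: residue = g(a) at a = -11/10 - (1/30)*sqrt(1914), which is -27/377 - (27/8294)*sqrt(1914).

The residue is -27/377 - (27/8294)*sqrt(1914).


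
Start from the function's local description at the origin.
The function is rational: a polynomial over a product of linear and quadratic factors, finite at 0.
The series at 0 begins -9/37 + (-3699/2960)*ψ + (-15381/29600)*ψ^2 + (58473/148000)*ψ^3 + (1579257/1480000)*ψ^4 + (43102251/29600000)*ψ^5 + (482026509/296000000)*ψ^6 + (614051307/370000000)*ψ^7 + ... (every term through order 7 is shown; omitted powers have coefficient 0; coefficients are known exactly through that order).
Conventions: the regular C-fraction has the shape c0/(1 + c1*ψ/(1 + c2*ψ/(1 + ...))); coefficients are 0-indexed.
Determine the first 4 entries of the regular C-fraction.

Taylor coefficients (read off): a_0 = -9/37, a_1 = -3699/2960, a_2 = -15381/29600, a_3 = 58473/148000.
c0 = a_0 = -9/37. Peel one level at a time: if S = 1 + c*ψ/S' with S'(0) = 1, then c is the ψ-coefficient of S and S' = c*ψ/(S - 1).
S_1 = c0/f = 1 + (-411/80)*ψ + (155249/6400)*ψ^2 + ...; c1 = -411/80.
S_2 = c1*ψ/(S_1 - 1) = 1 + (155249/32880)*ψ + (1652243/3378420)*ψ^2 + ...; c2 = 155249/32880.
S_3 = c2*ψ/(S_2 - 1) = 1 + (-6608972/63807339)*ψ + ...; c3 = -6608972/63807339.

The regular C-fraction coefficients are [-9/37, -411/80, 155249/32880, -6608972/63807339].


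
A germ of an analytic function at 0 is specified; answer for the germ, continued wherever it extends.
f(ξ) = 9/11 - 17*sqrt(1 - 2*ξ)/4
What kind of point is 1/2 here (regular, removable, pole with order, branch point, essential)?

The term (-17/4)*sqrt(1 - ξ/(1/2)) has argument 1 - 1/2/(1/2) = 0 at 1/2: a square-root (algebraic, two-sheeted) branch point; the remaining terms are analytic or single-valued there.

The point is an algebraic (square-root) branch point.


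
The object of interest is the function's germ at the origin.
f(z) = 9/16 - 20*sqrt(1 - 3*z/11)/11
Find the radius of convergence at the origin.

The radius of convergence is 11/3.

Branch term (-20/11)*sqrt(1 - z/(11/3)): its argument vanishes at z = 11/3, a square-root branch point, modulus 11/3.
The radius of convergence is the smallest modulus among the singular points: 11/3.


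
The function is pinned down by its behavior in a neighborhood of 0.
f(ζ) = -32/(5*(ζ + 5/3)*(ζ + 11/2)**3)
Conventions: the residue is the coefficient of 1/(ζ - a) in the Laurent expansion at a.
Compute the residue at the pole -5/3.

At the order-1 pole -5/3 set g(ζ) = (ζ - (-5/3))*f(ζ) = -32/(5*(ζ + 11/2)**3).
Simple pole: residue = g(a) at a = -5/3, which is -6912/60835.

The residue is -6912/60835.


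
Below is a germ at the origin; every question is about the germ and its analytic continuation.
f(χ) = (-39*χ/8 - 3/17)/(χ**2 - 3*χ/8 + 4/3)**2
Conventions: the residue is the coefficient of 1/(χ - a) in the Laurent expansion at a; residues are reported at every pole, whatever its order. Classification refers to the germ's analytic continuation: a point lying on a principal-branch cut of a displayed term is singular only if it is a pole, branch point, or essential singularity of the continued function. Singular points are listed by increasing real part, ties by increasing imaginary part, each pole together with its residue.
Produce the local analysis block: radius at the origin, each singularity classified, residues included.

Radius of convergence at 0: (2/3)*sqrt(3).
At (3/16) - ((1/48)*sqrt(2991))*i: a pole of order 2; residue -((56952/16898153)*sqrt(2991))*i.
At (3/16) + ((1/48)*sqrt(2991))*i: a pole of order 2; residue ((56952/16898153)*sqrt(2991))*i.

Denominator factor (χ**2 - 3*χ/8 + 4/3)^2: discriminant -997/192, complex-conjugate roots (3/16) + ((1/48)*sqrt(2991))*i and (3/16) - ((1/48)*sqrt(2991))*i; poles of order 2, moduli (2/3)*sqrt(3) and (2/3)*sqrt(3).
The radius of convergence is the smallest modulus among the singular points: (2/3)*sqrt(3).
The factor χ**2 - 3*χ/8 + 4/3 splits as (χ - a)(χ - a') with a = (3/16) - ((1/48)*sqrt(2991))*i, a' = (3/16) + ((1/48)*sqrt(2991))*i. At the order-2 pole a set g(χ) = (χ - a)^2*f(χ) = [-39*χ/8 - 3/17] / (χ - a')^2.
Order-2 pole: residue = g'(a); g'((3/16) - ((1/48)*sqrt(2991))*i) = -((56952/16898153)*sqrt(2991))*i, so the residue is -((56952/16898153)*sqrt(2991))*i.
The factor χ**2 - 3*χ/8 + 4/3 splits as (χ - a)(χ - a') with a = (3/16) + ((1/48)*sqrt(2991))*i, a' = (3/16) - ((1/48)*sqrt(2991))*i. At the order-2 pole a set g(χ) = (χ - a)^2*f(χ) = [-39*χ/8 - 3/17] / (χ - a')^2.
Order-2 pole: residue = g'(a); g'((3/16) + ((1/48)*sqrt(2991))*i) = ((56952/16898153)*sqrt(2991))*i, so the residue is ((56952/16898153)*sqrt(2991))*i.
List the singular points by increasing real part (a conjugate pair: the negative imaginary part first).


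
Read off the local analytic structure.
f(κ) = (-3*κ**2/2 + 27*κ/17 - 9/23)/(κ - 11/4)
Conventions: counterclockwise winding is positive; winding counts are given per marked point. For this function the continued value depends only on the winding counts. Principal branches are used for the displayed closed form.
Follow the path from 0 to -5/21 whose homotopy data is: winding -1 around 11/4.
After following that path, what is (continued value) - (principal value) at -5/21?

The function is rational, hence single-valued: continuing it around any pole returns the same value, so the difference is 0.

Continued minus principal equals 0.


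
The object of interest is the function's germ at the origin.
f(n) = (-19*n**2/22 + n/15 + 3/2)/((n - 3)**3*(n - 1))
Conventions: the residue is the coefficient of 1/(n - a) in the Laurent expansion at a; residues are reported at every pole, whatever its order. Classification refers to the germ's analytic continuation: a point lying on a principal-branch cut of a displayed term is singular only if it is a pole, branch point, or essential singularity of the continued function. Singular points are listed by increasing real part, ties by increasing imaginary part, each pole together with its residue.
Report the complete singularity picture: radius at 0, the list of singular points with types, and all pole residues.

Denominator factor (n - 3)^3: pole of order 3 at 3, modulus 3.
Denominator factor (n - 1): pole of order 1 at 1, modulus 1.
The radius of convergence is the smallest modulus among the singular points: 1.
At the order-1 pole 1 set g(n) = (n - (1))*f(n) = (-19*n**2/22 + n/15 + 3/2)/(n - 3)**3.
Simple pole: residue = g(a) at a = 1, which is -29/330.
At the order-3 pole 3 set g(n) = (n - (3))^3*f(n) = (-19*n**2/22 + n/15 + 3/2)/(n - 1).
Order-3 pole: residue = g''(a)/2; g''(3) = 29/165, so the residue is 29/330.
List the singular points by increasing real part (a conjugate pair: the negative imaginary part first).

Radius of convergence at 0: 1.
At 1: a pole of order 1; residue -29/330.
At 3: a pole of order 3; residue 29/330.


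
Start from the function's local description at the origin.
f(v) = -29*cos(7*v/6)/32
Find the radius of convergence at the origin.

The radius of convergence is infinite.

The factor cos(7*v/6) is entire and contributes no finite singular point.
The polynomial part has no poles.
No finite singular points: the Taylor series at 0 converges everywhere.


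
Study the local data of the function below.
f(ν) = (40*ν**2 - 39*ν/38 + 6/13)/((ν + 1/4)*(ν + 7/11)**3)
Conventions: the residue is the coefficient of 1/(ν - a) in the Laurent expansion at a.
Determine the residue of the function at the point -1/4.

At the order-1 pole -1/4 set g(ν) = (ν - (-1/4))*f(ν) = (40*ν**2 - 39*ν/38 + 6/13)/(ν + 7/11)**3.
Simple pole: residue = g(a) at a = -1/4, which is 67710632/1213511.

The residue is 67710632/1213511.


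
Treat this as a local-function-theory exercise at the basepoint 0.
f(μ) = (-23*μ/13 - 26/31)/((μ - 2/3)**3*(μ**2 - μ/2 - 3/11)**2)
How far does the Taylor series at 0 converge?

Denominator factor (μ**2 - μ/2 - 3/11)^2: discriminant 59/44, real irrational roots 1/4 + (1/44)*sqrt(649) and 1/4 - (1/44)*sqrt(649); poles of order 2, moduli 1/4 + (1/44)*sqrt(649) and -1/4 + (1/44)*sqrt(649).
Denominator factor (μ - 2/3)^3: pole of order 3 at 2/3, modulus 2/3.
The radius of convergence is the smallest modulus among the singular points: -1/4 + (1/44)*sqrt(649).

The radius of convergence is -1/4 + (1/44)*sqrt(649).


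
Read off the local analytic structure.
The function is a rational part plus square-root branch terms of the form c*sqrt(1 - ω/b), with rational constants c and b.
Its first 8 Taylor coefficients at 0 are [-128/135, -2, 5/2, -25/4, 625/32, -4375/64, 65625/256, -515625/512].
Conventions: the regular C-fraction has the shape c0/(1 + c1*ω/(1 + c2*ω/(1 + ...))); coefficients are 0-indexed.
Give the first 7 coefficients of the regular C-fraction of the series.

The regular C-fraction coefficients are [-128/135, -135/64, 215/64, 20/43, 175/86, 43/56, 97/56].

Taylor coefficients (read off): a_0 = -128/135, a_1 = -2, a_2 = 5/2, a_3 = -25/4, a_4 = 625/32, a_5 = -4375/64, a_6 = 65625/256.
c0 = a_0 = -128/135. Peel one level at a time: if S = 1 + c*ω/S' with S'(0) = 1, then c is the ω-coefficient of S and S' = c*ω/(S - 1).
S_1 = c0/f = 1 + (-135/64)*ω + (29025/4096)*ω^2 + ...; c1 = -135/64.
S_2 = c1*ω/(S_1 - 1) = 1 + (215/64)*ω + (-25/16)*ω^2 + ...; c2 = 215/64.
S_3 = c2*ω/(S_2 - 1) = 1 + (20/43)*ω + (-1750/1849)*ω^2 + ...; c3 = 20/43.
S_4 = c3*ω/(S_3 - 1) = 1 + (175/86)*ω + (-25/16)*ω^2 + ...; c4 = 175/86.
S_5 = c4*ω/(S_4 - 1) = 1 + (43/56)*ω + (-4171/3136)*ω^2 + ...; c5 = 43/56.
S_6 = c5*ω/(S_5 - 1) = 1 + (97/56)*ω + ...; c6 = 97/56.


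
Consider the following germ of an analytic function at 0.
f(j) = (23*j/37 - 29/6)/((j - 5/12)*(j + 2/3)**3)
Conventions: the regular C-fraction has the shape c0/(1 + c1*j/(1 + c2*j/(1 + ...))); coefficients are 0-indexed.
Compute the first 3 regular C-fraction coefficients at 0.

The regular C-fraction coefficients are [783/20, 23913/10730, 9628629/5701922].

Taylor coefficients (expand at 0): a_0 = 783/20, a_1 = -645651/7400, a_2 = 12645963/37000.
c0 = a_0 = 783/20. Peel one level at a time: if S = 1 + c*j/S' with S'(0) = 1, then c is the j-coefficient of S and S' = c*j/(S - 1).
S_1 = c0/f = 1 + (23913/10730)*j + (-86657661/23026580)*j^2 + ...; c1 = 23913/10730.
S_2 = c1*j/(S_1 - 1) = 1 + (9628629/5701922)*j + ...; c2 = 9628629/5701922.


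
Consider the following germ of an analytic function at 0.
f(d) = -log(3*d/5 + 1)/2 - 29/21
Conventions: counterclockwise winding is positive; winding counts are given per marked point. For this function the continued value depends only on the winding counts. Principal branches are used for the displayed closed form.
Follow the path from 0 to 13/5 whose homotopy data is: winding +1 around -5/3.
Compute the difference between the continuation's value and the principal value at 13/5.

Continued minus principal equals -pi*i.

The rational part is single-valued and drops out of the difference; each branch term changes only by its own monodromy.
(-1/2)*log(1 - d/(-5/3)): each positive loop around -5/3 adds 2*pi*i to the log, so winding +1 contributes (-1/2)*(1)*2*pi*i = -pi*i.
Summing the contributions at d = 13/5 gives -pi*i.


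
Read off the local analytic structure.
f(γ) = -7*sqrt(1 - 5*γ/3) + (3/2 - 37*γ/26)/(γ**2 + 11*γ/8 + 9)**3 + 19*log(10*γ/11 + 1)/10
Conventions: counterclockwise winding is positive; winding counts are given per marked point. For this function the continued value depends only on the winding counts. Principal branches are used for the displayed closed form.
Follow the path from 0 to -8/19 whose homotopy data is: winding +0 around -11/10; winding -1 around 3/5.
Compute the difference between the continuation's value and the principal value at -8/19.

The rational part is single-valued and drops out of the difference; each branch term changes only by its own monodromy.
(-7)*sqrt(1 - γ/(3/5)): winding -1 is odd, the square root flips sign, contributing -2*(-7)*sqrt(1 - (-8/19)/(3/5)) = -2*(-7)*sqrt(97/57) = (14/57)*sqrt(5529).
(19/10)*log(1 - γ/(-11/10)): winding 0 around -11/10, so this term returns to its principal value, contribution 0.
Summing the contributions at γ = -8/19 gives (14/57)*sqrt(5529).

Continued minus principal equals (14/57)*sqrt(5529).


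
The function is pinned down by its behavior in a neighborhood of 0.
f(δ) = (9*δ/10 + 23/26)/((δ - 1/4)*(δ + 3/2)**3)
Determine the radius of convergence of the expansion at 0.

Denominator factor (δ - 1/4): pole of order 1 at 1/4, modulus 1/4.
Denominator factor (δ + 3/2)^3: pole of order 3 at -3/2, modulus 3/2.
The radius of convergence is the smallest modulus among the singular points: 1/4.

The radius of convergence is 1/4.


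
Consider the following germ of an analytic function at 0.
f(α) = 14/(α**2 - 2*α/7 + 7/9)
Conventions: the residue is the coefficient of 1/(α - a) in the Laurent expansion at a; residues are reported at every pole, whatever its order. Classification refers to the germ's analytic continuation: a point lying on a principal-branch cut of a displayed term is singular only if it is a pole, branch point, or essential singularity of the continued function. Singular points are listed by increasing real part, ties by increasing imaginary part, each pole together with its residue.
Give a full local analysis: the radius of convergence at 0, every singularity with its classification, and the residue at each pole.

Radius of convergence at 0: (1/3)*sqrt(7).
At (1/7) - ((1/21)*sqrt(334))*i: a pole of order 1; residue ((147/334)*sqrt(334))*i.
At (1/7) + ((1/21)*sqrt(334))*i: a pole of order 1; residue -((147/334)*sqrt(334))*i.

Denominator factor (α**2 - 2*α/7 + 7/9): discriminant -1336/441, complex-conjugate roots (1/7) + ((1/21)*sqrt(334))*i and (1/7) - ((1/21)*sqrt(334))*i; poles of order 1, moduli (1/3)*sqrt(7) and (1/3)*sqrt(7).
The radius of convergence is the smallest modulus among the singular points: (1/3)*sqrt(7).
The factor α**2 - 2*α/7 + 7/9 splits as (α - a)(α - a') with a = (1/7) - ((1/21)*sqrt(334))*i, a' = (1/7) + ((1/21)*sqrt(334))*i. At the order-1 pole a set g(α) = (α - a)*f(α) = [14] / (α - a').
Simple pole: residue = g(a) at a = (1/7) - ((1/21)*sqrt(334))*i, which is ((147/334)*sqrt(334))*i.
The factor α**2 - 2*α/7 + 7/9 splits as (α - a)(α - a') with a = (1/7) + ((1/21)*sqrt(334))*i, a' = (1/7) - ((1/21)*sqrt(334))*i. At the order-1 pole a set g(α) = (α - a)*f(α) = [14] / (α - a').
Simple pole: residue = g(a) at a = (1/7) + ((1/21)*sqrt(334))*i, which is -((147/334)*sqrt(334))*i.
List the singular points by increasing real part (a conjugate pair: the negative imaginary part first).


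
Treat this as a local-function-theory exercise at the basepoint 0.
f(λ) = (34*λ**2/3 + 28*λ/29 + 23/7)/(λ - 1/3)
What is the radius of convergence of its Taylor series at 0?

The radius of convergence is 1/3.

Denominator factor (λ - 1/3): pole of order 1 at 1/3, modulus 1/3.
The radius of convergence is the smallest modulus among the singular points: 1/3.


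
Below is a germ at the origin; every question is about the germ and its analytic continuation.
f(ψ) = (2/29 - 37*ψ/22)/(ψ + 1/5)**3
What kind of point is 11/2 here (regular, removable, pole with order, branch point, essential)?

Denominator factors: ψ + 1/5 = 57/10 at ψ = 11/2 — none vanishes.
So the germ continues analytically to 11/2.

The point is a regular point.


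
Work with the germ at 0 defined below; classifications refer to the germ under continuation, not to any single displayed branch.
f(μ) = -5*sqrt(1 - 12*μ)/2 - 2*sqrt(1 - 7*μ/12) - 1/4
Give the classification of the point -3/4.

There is no denominator, hence no pole anywhere.
Branch term sqrt(1 - μ/(1/12)): argument at -3/4 is 10, nonzero, so -3/4 is not its branch point (a point on a principal cut is still regular for the continued germ).
Branch term sqrt(1 - μ/(12/7)): argument at -3/4 is 23/16, nonzero, so -3/4 is not its branch point (a point on a principal cut is still regular for the continued germ).
So the germ continues analytically to -3/4.

The point is a regular point.


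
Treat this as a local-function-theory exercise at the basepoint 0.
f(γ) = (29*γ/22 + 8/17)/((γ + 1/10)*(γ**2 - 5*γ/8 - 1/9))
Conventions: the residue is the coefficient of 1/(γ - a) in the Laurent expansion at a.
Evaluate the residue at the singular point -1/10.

The residue is -228060/25993.

At the order-1 pole -1/10 set g(γ) = (γ - (-1/10))*f(γ) = (29*γ/22 + 8/17)/(γ**2 - 5*γ/8 - 1/9).
Simple pole: residue = g(a) at a = -1/10, which is -228060/25993.


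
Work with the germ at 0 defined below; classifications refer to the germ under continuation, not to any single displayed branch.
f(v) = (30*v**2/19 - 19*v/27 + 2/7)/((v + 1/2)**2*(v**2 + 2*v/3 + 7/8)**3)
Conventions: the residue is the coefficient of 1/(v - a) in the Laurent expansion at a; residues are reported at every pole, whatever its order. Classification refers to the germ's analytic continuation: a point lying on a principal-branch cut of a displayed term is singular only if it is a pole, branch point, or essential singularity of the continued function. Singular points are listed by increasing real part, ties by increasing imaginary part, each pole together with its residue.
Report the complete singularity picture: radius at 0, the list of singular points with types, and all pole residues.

Radius of convergence at 0: 1/2.
At -1/2: a pole of order 2; residue -34188800/17332693.
At (-1/3) - ((1/12)*sqrt(110))*i: a pole of order 3; residue (17094400/17332693) - ((119755343888/576745359575)*sqrt(110))*i.
At (-1/3) + ((1/12)*sqrt(110))*i: a pole of order 3; residue (17094400/17332693) + ((119755343888/576745359575)*sqrt(110))*i.


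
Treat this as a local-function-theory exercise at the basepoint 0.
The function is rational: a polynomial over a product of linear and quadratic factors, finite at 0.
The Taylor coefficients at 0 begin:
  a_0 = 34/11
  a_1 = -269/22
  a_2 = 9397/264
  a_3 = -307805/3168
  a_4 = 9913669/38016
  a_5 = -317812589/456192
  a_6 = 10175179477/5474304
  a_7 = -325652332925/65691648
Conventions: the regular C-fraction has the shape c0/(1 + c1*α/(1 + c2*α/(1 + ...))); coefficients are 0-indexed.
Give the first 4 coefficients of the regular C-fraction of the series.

The regular C-fraction coefficients are [34/11, 269/68, -28667/27438, 136/269].

Taylor coefficients (read off): a_0 = 34/11, a_1 = -269/22, a_2 = 9397/264, a_3 = -307805/3168.
c0 = a_0 = 34/11. Peel one level at a time: if S = 1 + c*α/S' with S'(0) = 1, then c is the α-coefficient of S and S' = c*α/(S - 1).
S_1 = c0/f = 1 + (269/68)*α + (28667/6936)*α^2 + ...; c1 = 269/68.
S_2 = c1*α/(S_1 - 1) = 1 + (-28667/27438)*α + (114668/217083)*α^2 + ...; c2 = -28667/27438.
S_3 = c2*α/(S_2 - 1) = 1 + (136/269)*α + ...; c3 = 136/269.


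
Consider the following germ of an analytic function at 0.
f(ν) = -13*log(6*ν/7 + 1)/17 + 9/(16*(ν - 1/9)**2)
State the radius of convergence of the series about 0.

Denominator factor (ν - 1/9)^2: pole of order 2 at 1/9, modulus 1/9.
Branch term (-13/17)*log(1 - ν/(-7/6)): its argument vanishes at ν = -7/6, a logarithmic branch point, modulus 7/6.
The radius of convergence is the smallest modulus among the singular points: 1/9.

The radius of convergence is 1/9.


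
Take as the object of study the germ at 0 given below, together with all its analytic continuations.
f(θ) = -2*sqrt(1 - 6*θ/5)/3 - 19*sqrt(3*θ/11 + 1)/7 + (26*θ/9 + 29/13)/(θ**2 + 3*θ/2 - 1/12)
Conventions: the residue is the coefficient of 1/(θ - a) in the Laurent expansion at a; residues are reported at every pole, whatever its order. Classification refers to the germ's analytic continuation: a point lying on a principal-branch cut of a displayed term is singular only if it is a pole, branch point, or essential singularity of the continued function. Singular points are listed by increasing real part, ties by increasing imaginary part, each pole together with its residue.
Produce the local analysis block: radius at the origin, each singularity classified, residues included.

Radius of convergence at 0: -3/4 + (1/12)*sqrt(93).
At -11/3: an algebraic (square-root) branch point.
At -3/4 - (1/12)*sqrt(93): a pole of order 1; residue 13/9 - (5/1209)*sqrt(93).
At -3/4 + (1/12)*sqrt(93): a pole of order 1; residue 13/9 + (5/1209)*sqrt(93).
At 5/6: an algebraic (square-root) branch point.

Denominator factor (θ**2 + 3*θ/2 - 1/12): discriminant 31/12, real irrational roots -3/4 + (1/12)*sqrt(93) and -3/4 - (1/12)*sqrt(93); poles of order 1, moduli -3/4 + (1/12)*sqrt(93) and 3/4 + (1/12)*sqrt(93).
Branch term (-2/3)*sqrt(1 - θ/(5/6)): its argument vanishes at θ = 5/6, a square-root branch point, modulus 5/6.
Branch term (-19/7)*sqrt(1 - θ/(-11/3)): its argument vanishes at θ = -11/3, a square-root branch point, modulus 11/3.
The radius of convergence is the smallest modulus among the singular points: -3/4 + (1/12)*sqrt(93).
The branch terms are analytic at -3/4 - (1/12)*sqrt(93) and contribute nothing to the residue; only the rational part matters.
The factor θ**2 + 3*θ/2 - 1/12 splits as (θ - a)(θ - a') with a = -3/4 - (1/12)*sqrt(93), a' = -3/4 + (1/12)*sqrt(93). At the order-1 pole a set g(θ) = (θ - a)*(rational part) = [26*θ/9 + 29/13] / (θ - a').
Simple pole: residue = g(a) at a = -3/4 - (1/12)*sqrt(93), which is 13/9 - (5/1209)*sqrt(93).
The branch terms are analytic at -3/4 + (1/12)*sqrt(93) and contribute nothing to the residue; only the rational part matters.
The factor θ**2 + 3*θ/2 - 1/12 splits as (θ - a)(θ - a') with a = -3/4 + (1/12)*sqrt(93), a' = -3/4 - (1/12)*sqrt(93). At the order-1 pole a set g(θ) = (θ - a)*(rational part) = [26*θ/9 + 29/13] / (θ - a').
Simple pole: residue = g(a) at a = -3/4 + (1/12)*sqrt(93), which is 13/9 + (5/1209)*sqrt(93).
List the singular points by increasing real part (a conjugate pair: the negative imaginary part first).


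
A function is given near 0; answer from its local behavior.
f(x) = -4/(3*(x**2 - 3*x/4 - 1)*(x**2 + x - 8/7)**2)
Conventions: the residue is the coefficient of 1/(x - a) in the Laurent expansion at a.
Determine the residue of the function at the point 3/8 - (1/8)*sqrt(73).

The factor x**2 - 3*x/4 - 1 splits as (x - a)(x - a') with a = 3/8 - (1/8)*sqrt(73), a' = 3/8 + (1/8)*sqrt(73). At the order-1 pole a set g(x) = (x - a)*f(x) = [-4/(3*(x**2 + x - 8/7)**2)] / (x - a').
Simple pole: residue = g(a) at a = 3/8 - (1/8)*sqrt(73), which is 276115/2404134 + (4618201/175501782)*sqrt(73).

The residue is 276115/2404134 + (4618201/175501782)*sqrt(73).


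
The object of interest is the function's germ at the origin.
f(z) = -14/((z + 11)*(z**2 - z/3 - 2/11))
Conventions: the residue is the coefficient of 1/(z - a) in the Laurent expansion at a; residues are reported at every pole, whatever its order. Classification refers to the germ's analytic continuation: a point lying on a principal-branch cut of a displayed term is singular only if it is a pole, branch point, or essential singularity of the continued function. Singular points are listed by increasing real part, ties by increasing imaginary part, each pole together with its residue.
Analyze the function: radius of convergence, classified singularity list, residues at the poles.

Radius of convergence at 0: -1/6 + (1/66)*sqrt(913).
At -11: a pole of order 1; residue -231/2054.
At 1/6 - (1/66)*sqrt(913): a pole of order 1; residue 231/4108 + (15477/340964)*sqrt(913).
At 1/6 + (1/66)*sqrt(913): a pole of order 1; residue 231/4108 - (15477/340964)*sqrt(913).

Denominator factor (z**2 - z/3 - 2/11): discriminant 83/99, real irrational roots 1/6 + (1/66)*sqrt(913) and 1/6 - (1/66)*sqrt(913); poles of order 1, moduli 1/6 + (1/66)*sqrt(913) and -1/6 + (1/66)*sqrt(913).
Denominator factor (z + 11): pole of order 1 at -11, modulus 11.
The radius of convergence is the smallest modulus among the singular points: -1/6 + (1/66)*sqrt(913).
At the order-1 pole -11 set g(z) = (z - (-11))*f(z) = -14/(z**2 - z/3 - 2/11).
Simple pole: residue = g(a) at a = -11, which is -231/2054.
The factor z**2 - z/3 - 2/11 splits as (z - a)(z - a') with a = 1/6 - (1/66)*sqrt(913), a' = 1/6 + (1/66)*sqrt(913). At the order-1 pole a set g(z) = (z - a)*f(z) = [-14/(z + 11)] / (z - a').
Simple pole: residue = g(a) at a = 1/6 - (1/66)*sqrt(913), which is 231/4108 + (15477/340964)*sqrt(913).
The factor z**2 - z/3 - 2/11 splits as (z - a)(z - a') with a = 1/6 + (1/66)*sqrt(913), a' = 1/6 - (1/66)*sqrt(913). At the order-1 pole a set g(z) = (z - a)*f(z) = [-14/(z + 11)] / (z - a').
Simple pole: residue = g(a) at a = 1/6 + (1/66)*sqrt(913), which is 231/4108 - (15477/340964)*sqrt(913).
List the singular points by increasing real part (a conjugate pair: the negative imaginary part first).


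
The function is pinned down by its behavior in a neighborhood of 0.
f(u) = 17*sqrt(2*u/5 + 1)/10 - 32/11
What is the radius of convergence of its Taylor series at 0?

Branch term (17/10)*sqrt(1 - u/(-5/2)): its argument vanishes at u = -5/2, a square-root branch point, modulus 5/2.
The radius of convergence is the smallest modulus among the singular points: 5/2.

The radius of convergence is 5/2.


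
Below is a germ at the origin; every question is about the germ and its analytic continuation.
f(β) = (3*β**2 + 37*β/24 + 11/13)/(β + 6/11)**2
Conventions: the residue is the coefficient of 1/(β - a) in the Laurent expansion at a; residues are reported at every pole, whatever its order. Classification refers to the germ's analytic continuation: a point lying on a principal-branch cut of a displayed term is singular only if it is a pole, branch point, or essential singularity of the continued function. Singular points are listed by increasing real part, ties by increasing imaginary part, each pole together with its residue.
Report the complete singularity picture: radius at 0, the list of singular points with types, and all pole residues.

Denominator factor (β + 6/11)^2: pole of order 2 at -6/11, modulus 6/11.
The radius of convergence is the smallest modulus among the singular points: 6/11.
At the order-2 pole -6/11 set g(β) = (β - (-6/11))^2*f(β) = 3*β**2 + 37*β/24 + 11/13.
Order-2 pole: residue = g'(a); g'(-6/11) = -457/264, so the residue is -457/264.

Radius of convergence at 0: 6/11.
At -6/11: a pole of order 2; residue -457/264.


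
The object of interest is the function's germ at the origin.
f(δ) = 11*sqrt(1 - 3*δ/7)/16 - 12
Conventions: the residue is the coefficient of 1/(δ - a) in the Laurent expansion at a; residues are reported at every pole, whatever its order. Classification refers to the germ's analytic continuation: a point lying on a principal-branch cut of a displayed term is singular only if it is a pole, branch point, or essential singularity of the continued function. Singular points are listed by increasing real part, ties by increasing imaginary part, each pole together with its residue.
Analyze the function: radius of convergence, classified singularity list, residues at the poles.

Radius of convergence at 0: 7/3.
At 7/3: an algebraic (square-root) branch point.

Branch term (11/16)*sqrt(1 - δ/(7/3)): its argument vanishes at δ = 7/3, a square-root branch point, modulus 7/3.
The radius of convergence is the smallest modulus among the singular points: 7/3.


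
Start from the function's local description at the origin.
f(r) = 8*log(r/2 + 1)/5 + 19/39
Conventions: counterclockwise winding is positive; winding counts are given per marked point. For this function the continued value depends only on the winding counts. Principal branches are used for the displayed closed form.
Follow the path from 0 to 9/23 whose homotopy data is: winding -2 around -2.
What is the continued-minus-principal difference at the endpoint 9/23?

Continued minus principal equals -(32/5)*pi*i.

The rational part is single-valued and drops out of the difference; each branch term changes only by its own monodromy.
(8/5)*log(1 - r/(-2)): each positive loop around -2 adds 2*pi*i to the log, so winding -2 contributes (8/5)*(-2)*2*pi*i = -(32/5)*pi*i.
Summing the contributions at r = 9/23 gives -(32/5)*pi*i.


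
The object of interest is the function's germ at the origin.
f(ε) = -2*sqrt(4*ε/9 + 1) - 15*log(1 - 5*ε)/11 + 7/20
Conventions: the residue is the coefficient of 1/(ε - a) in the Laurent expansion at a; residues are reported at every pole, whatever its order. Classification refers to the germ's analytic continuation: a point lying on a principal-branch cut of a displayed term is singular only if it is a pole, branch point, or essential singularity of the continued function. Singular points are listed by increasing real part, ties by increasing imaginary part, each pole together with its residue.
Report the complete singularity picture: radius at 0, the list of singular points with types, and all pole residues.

Radius of convergence at 0: 1/5.
At -9/4: an algebraic (square-root) branch point.
At 1/5: a logarithmic branch point.

Branch term (-2)*sqrt(1 - ε/(-9/4)): its argument vanishes at ε = -9/4, a square-root branch point, modulus 9/4.
Branch term (-15/11)*log(1 - ε/(1/5)): its argument vanishes at ε = 1/5, a logarithmic branch point, modulus 1/5.
The radius of convergence is the smallest modulus among the singular points: 1/5.
List the singular points by increasing real part (a conjugate pair: the negative imaginary part first).


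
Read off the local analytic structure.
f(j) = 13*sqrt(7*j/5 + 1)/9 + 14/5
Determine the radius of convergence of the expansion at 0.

Branch term (13/9)*sqrt(1 - j/(-5/7)): its argument vanishes at j = -5/7, a square-root branch point, modulus 5/7.
The radius of convergence is the smallest modulus among the singular points: 5/7.

The radius of convergence is 5/7.
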